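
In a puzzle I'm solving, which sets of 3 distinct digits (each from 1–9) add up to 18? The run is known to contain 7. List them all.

3 distinct digits from 1–9 sum between 6 and 24.
Keeping only sets containing 7.

{2,7,9}; {3,7,8}; {5,6,7}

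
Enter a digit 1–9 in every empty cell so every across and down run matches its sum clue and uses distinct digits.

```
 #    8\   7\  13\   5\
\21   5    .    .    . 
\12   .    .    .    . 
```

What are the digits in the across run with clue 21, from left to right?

5, 6, 7, 3

R2C1 = 8 − 5 = 3 completes the 8 down.
R2C3 = 6: the only remaining digit allowed by both the 12 across and the 13 down.
R1C3 = 13 − 6 = 7 completes the 13 down.
No cell is forced outright now. R1C4 can only be 1 or 3 (the digits allowed by both its 21 across and its 5 down). If R1C4 = 1: then R1C2 would have to be in {8} for the 21 across but in {1,2,3,4,5,6} for the 7 down — contradiction. So R1C4 = 3.
R1C2 = 21 − 15 = 6 completes the 21 across.
R2C2 = 7 − 6 = 1 completes the 7 down.
R2C4 = 12 − 10 = 2 completes the 12 across.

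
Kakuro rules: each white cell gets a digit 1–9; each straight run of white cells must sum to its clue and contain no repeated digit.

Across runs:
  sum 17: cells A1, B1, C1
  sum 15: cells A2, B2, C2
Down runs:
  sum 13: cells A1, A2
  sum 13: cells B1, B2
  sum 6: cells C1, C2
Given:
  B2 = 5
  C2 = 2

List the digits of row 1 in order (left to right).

B1 = 13 − 5 = 8 completes the 13 down.
C1 = 6 − 2 = 4 completes the 6 down.
A2 = 15 − 7 = 8 completes the 15 across.
A1 = 17 − 12 = 5 completes the 17 across.

5 8 4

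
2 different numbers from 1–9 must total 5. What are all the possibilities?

2 distinct digits from 1–9 sum between 3 and 17.

{1,4}; {2,3}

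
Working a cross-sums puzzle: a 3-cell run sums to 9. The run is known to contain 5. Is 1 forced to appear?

The only way to make 9 from 3 distinct digits under that restriction is {1,3,5}, which contains 1.

Yes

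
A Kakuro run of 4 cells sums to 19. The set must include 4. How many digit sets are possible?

5

4 distinct digits from 1–9 sum between 10 and 30.
Keeping only sets containing 4.
Enumerating: {1,4,5,9}, {1,4,6,8}, {2,4,5,8}, {2,4,6,7}, {3,4,5,7}.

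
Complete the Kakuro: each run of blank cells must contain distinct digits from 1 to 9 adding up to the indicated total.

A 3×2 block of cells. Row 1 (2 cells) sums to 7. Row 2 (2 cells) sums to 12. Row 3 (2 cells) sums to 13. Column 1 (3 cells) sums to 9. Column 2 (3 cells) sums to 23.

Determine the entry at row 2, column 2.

9

23 in 3 cells must be {6,8,9}.
The 7 across and the 23 down share only 6, so (1,2) = 6.
(1,1) = 7 − 6 = 1 completes the 7 across.
Nothing is forced directly, so branch on (2,1), whose candidates are 3 or 5. If (2,1) = 5: then (2,2) would have to be in {7} for the 12 across but in {8,9} for the 23 down — contradiction. So (2,1) = 3.
(2,2) = 12 − 3 = 9 completes the 12 across.
(3,1) = 9 − 4 = 5 completes the 9 down.
(3,2) = 13 − 5 = 8 completes the 13 across.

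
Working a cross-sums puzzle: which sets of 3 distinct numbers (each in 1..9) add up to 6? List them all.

3 distinct digits from 1–9 sum between 6 and 24.
Only one set works: {1,2,3}.

{1,2,3}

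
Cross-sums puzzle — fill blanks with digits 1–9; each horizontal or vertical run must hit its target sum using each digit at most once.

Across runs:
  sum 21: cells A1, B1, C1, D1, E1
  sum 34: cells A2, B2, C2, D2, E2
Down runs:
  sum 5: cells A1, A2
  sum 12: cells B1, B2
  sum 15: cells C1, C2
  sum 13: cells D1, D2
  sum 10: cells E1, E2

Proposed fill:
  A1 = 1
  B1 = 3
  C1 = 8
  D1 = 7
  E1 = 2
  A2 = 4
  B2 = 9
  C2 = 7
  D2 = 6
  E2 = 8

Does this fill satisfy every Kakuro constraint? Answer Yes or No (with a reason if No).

Across: 1+3+8+7+2=21; 4+9+7+6+8=34. Down: 1+4=5; 3+9=12; 8+7=15; 7+6=13; 2+8=10. No digit repeats within any run.

Yes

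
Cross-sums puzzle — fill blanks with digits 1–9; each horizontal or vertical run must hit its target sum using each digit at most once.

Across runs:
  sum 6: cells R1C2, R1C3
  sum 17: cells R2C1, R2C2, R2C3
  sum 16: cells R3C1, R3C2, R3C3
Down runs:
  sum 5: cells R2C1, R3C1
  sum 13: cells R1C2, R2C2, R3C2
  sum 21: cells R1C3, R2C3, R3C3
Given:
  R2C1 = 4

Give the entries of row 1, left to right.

R3C1 = 5 − 4 = 1 completes the 5 down.
Nothing is forced directly, so branch on R1C3, whose candidates are 4 or 5. If R1C3 = 5: that forces R1C2 = 1, R2C3 = 7, R3C3 = 9, after which R2C2 would have to be in {6} for the 17 across but in {3,4,5,7,8,9} for the 13 down — contradiction. So R1C3 = 4.
R1C2 = 6 − 4 = 2 completes the 6 across.
Given what's placed, R2C3 must be 8 to fit the 17 across and 21 down.
R3C3 = 21 − 12 = 9 completes the 21 down.
R2C2 = 17 − 12 = 5 completes the 17 across.
R3C2 = 16 − 10 = 6 completes the 16 across.

2, 4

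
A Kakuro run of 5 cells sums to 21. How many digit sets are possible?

8

5 distinct digits from 1–9 sum between 15 and 35.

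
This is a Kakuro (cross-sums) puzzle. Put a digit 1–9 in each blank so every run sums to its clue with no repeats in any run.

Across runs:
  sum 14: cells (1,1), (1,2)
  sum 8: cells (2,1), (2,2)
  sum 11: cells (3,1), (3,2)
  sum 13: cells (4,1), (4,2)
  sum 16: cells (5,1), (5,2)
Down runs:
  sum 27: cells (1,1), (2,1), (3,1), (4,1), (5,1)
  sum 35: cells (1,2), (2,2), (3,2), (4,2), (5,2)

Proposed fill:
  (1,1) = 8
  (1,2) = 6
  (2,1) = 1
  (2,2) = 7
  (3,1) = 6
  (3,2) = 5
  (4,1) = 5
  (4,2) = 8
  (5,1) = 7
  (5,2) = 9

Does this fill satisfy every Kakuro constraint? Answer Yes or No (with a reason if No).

Across: 8+6=14; 1+7=8; 6+5=11; 5+8=13; 7+9=16. Down: 8+1+6+5+7=27; 6+7+5+8+9=35. No digit repeats within any run.

Yes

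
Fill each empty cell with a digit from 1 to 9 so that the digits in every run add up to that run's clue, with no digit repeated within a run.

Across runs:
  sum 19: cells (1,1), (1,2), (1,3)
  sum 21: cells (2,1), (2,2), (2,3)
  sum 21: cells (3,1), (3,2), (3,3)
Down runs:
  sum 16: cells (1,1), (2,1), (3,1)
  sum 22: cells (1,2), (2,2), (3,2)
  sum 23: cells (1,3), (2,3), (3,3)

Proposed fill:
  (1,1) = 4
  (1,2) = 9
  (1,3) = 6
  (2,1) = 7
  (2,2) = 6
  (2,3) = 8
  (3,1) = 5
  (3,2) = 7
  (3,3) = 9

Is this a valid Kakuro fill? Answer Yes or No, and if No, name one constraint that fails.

Yes

Across: 4+9+6=19; 7+6+8=21; 5+7+9=21. Down: 4+7+5=16; 9+6+7=22; 6+8+9=23. No digit repeats within any run.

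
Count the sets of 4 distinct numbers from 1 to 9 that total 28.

4 distinct digits from 1–9 sum between 10 and 30.
Enumerating: {4,7,8,9}, {5,6,8,9}.

2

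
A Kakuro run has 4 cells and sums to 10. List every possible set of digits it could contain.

4 distinct digits from 1–9 sum between 10 and 30.
Only one set works: {1,2,3,4}.

{1,2,3,4}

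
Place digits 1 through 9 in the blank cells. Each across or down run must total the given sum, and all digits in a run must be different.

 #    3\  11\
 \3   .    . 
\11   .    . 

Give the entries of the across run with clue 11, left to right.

3 in 2 cells must be {1,2}.
The 3 across and the 11 down share only 2, so R1C2 = 2.
The 11 across and the 3 down share only 2, so R2C1 = 2.
R2C2 = 11 − 2 = 9 completes the 11 across.
R1C1 = 3 − 2 = 1 completes the 3 across.

2, 9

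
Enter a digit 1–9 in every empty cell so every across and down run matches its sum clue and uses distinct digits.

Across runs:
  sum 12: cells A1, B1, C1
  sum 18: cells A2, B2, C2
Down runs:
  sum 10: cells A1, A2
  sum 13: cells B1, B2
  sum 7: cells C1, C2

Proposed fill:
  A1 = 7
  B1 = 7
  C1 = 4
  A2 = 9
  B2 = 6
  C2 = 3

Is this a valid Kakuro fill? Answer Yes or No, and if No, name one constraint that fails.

No — the across run A1–C1 sums to 18, not 12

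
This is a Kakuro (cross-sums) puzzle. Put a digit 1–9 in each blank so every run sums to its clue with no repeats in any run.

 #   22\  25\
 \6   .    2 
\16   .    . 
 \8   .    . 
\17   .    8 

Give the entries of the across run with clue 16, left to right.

7 9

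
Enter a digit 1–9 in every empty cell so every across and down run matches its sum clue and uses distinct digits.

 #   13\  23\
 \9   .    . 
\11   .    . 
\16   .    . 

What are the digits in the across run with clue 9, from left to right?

1 8

16 in 2 cells must be {7,9}; 23 in 3 cells must be {6,8,9}.
The 16 across and the 23 down share only 9, so R3C2 = 9.
R3C1 = 16 − 9 = 7 completes the 16 across.
Nothing is forced directly, so branch on R1C2, whose candidates are 6 or 8. If R1C2 = 6: then R1C1 would have to be in {3} for the 9 across but in {1,2,4,5} for the 13 down — contradiction. So R1C2 = 8.
R1C1 = 9 − 8 = 1 completes the 9 across.
R2C1 = 13 − 8 = 5 completes the 13 down.
R2C2 = 11 − 5 = 6 completes the 11 across.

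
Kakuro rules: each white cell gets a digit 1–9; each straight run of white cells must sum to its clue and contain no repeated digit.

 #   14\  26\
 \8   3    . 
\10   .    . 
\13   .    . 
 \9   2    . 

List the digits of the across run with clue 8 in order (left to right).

R1C2 = 8 − 3 = 5 completes the 8 across.
R4C2 = 9 − 2 = 7 completes the 9 across.
No cell is forced outright now. R2C2 can only be 6 or 8 (the digits allowed by both its 10 across and its 26 down). If R2C2 = 8: then R2C1 would have to be in {2} for the 10 across but in {1,4,5,8} for the 14 down — contradiction. So R2C2 = 6.
R2C1 = 10 − 6 = 4 completes the 10 across.
R3C1 = 14 − 9 = 5 completes the 14 down.
R3C2 = 13 − 5 = 8 completes the 13 across.

3 5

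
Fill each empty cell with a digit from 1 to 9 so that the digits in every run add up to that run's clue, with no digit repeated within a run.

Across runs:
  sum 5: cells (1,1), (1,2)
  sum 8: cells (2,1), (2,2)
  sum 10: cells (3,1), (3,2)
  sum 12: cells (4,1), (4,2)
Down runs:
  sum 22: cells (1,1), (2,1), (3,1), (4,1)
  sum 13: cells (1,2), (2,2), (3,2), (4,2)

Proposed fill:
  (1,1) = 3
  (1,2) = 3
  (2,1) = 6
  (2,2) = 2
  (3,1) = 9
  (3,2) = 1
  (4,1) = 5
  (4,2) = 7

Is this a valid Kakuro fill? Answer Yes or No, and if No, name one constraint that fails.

No — the down run (1,1)–(4,1) sums to 23, not 22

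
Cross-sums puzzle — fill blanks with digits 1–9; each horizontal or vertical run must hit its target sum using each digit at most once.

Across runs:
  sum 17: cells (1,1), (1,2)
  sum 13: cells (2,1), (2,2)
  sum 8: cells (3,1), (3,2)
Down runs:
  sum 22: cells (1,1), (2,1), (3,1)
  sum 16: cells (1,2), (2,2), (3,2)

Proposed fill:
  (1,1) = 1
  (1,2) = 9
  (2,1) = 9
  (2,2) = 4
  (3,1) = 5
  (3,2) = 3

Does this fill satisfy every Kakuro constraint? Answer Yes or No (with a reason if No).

No — the across run (1,1)–(1,2) sums to 10, not 17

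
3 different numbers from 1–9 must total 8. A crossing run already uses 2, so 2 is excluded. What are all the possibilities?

3 distinct digits from 1–9 sum between 6 and 24.
Dropping sets that contain 2.
Only one set works: {1,3,4}.

{1,3,4}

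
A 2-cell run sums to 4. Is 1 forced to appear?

The only way to make 4 from 2 distinct digits is {1,3}, which contains 1.

Yes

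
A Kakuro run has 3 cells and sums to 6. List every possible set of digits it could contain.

3 distinct digits from 1–9 sum between 6 and 24.
Only one set works: {1,2,3}.

{1,2,3}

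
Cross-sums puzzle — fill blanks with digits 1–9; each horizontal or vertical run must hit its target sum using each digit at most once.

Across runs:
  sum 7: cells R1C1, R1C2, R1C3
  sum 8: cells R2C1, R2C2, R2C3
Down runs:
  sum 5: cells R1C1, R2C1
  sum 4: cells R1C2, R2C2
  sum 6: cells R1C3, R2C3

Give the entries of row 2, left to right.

1 3 4

7 in 3 cells must be {1,2,4}; 4 in 2 cells must be {1,3}.
The 7 across and the 4 down share only 1, so R1C2 = 1.
R2C2 = 4 − 1 = 3 completes the 4 down.
Nothing is forced directly, so branch on R2C1, whose candidates are 1 or 4. If R2C1 = 4: then R1C1 would have to be in {2,4} for the 7 across but in {1} for the 5 down — contradiction. So R2C1 = 1.
R1C1 = 5 − 1 = 4 completes the 5 down.
R1C3 = 7 − 5 = 2 completes the 7 across.
R2C3 = 8 − 4 = 4 completes the 8 across.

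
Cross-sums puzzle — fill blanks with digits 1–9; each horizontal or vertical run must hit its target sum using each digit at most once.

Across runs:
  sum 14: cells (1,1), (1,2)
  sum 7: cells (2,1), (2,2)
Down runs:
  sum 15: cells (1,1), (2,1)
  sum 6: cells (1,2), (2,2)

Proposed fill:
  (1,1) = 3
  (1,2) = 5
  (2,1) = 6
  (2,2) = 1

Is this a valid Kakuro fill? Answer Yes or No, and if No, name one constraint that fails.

No — the across run (1,1)–(1,2) sums to 8, not 14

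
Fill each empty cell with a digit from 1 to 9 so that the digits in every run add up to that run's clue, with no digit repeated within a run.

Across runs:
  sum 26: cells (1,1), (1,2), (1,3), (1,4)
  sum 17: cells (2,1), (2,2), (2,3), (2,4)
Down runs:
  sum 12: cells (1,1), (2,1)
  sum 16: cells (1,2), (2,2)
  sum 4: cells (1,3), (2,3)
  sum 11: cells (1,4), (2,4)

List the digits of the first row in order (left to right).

8 9 3 6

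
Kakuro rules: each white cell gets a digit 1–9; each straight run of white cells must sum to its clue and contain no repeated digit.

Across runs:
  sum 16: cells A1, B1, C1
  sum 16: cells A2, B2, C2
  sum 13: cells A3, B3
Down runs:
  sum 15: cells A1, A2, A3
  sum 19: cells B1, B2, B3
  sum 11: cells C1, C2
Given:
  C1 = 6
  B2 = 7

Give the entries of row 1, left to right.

C2 = 11 − 6 = 5 completes the 11 down.
A2 = 16 − 12 = 4 completes the 16 across.
No cell is forced outright now. B1 can only be 3 or 8 or 9 (the digits allowed by both its 16 across and its 19 down). If B1 = 3: then A1 would have to be in {7} for the 16 across but in {2,3,5,6,8,9} for the 15 down — contradiction. If B1 = 9: then A1 would have to be in {1} for the 16 across but in {2,3,5,6,8,9} for the 15 down — contradiction. So B1 = 8.
A1 = 16 − 14 = 2 completes the 16 across.
A3 = 15 − 6 = 9 completes the 15 down.
B3 = 13 − 9 = 4 completes the 13 across.

2, 8, 6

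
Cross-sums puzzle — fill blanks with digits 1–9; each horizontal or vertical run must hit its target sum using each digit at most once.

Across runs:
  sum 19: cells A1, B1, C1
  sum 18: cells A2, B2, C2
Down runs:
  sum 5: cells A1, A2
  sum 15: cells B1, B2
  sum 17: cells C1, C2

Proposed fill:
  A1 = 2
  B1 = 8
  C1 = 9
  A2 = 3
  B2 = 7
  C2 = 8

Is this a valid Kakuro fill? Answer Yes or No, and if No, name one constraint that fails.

Yes

Across: 2+8+9=19; 3+7+8=18. Down: 2+3=5; 8+7=15; 9+8=17. No digit repeats within any run.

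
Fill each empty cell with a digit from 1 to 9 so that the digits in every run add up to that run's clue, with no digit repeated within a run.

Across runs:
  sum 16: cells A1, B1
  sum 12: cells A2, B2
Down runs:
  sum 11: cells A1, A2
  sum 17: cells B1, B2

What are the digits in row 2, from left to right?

4 8

16 in 2 cells must be {7,9}; 17 in 2 cells must be {8,9}.
The 16 across and the 17 down share only 9, so B1 = 9.
B2 = 17 − 9 = 8 completes the 17 down.
A1 = 16 − 9 = 7 completes the 16 across.
A2 = 12 − 8 = 4 completes the 12 across.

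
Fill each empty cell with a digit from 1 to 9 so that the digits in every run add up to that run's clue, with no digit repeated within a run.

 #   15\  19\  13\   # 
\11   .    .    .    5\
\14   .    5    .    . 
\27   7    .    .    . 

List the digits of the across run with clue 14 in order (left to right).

Given what's placed, R3C4 must be 3 to fit the 27 across and 5 down.
R2C4 = 5 − 3 = 2 completes the 5 down.
R3C2 = 8: the only remaining digit allowed by both the 27 across and the 19 down.
R3C3 = 27 − 18 = 9 completes the 27 across.
R1C2 = 19 − 13 = 6 completes the 19 down.
No cell is forced outright now. R1C1 can only be 2 or 3 (the digits allowed by both its 11 across and its 15 down). If R1C1 = 3: then R1C3 would have to be in {2} for the 11 across but in {1,3} for the 13 down — contradiction. So R1C1 = 2.
R1C3 = 11 − 8 = 3 completes the 11 across.
R2C1 = 15 − 9 = 6 completes the 15 down.
R2C3 = 14 − 13 = 1 completes the 14 across.

6 5 1 2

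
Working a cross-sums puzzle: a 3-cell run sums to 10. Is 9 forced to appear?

No

Counterexample: {1,2,7} sums to 10 without using 9.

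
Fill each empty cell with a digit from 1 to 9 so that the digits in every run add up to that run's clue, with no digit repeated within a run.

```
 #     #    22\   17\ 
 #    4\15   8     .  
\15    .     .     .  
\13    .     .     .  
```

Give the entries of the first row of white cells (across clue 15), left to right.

8, 7

4 in 2 cells must be {1,3}.
R1C3 = 15 − 8 = 7 completes the 15 across.
No cell is forced outright now. R2C1 can only be 1 or 3 (the digits allowed by both its 15 across and its 4 down). If R2C1 = 3: that forces R2C2 = 5, after which R2C3 would have to be in {7} for the 15 across but in {1,2,4,6,8,9} for the 17 down — contradiction. So R2C1 = 1.
R3C1 = 4 − 1 = 3 completes the 4 down.
R3C2 = 9: the only remaining digit allowed by both the 13 across and the 22 down.
R3C3 = 13 − 12 = 1 completes the 13 across.
R2C2 = 22 − 17 = 5 completes the 22 down.
R2C3 = 15 − 6 = 9 completes the 15 across.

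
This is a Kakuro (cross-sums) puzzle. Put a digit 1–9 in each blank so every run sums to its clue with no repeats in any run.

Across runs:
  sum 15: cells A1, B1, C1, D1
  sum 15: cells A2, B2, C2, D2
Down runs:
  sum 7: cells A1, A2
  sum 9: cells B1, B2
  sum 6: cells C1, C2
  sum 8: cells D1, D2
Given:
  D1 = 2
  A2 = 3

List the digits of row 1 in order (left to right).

A1 = 7 − 3 = 4 completes the 7 down.
C1 = 1: the only remaining digit allowed by both the 15 across and the 6 down.
C2 = 6 − 1 = 5 completes the 6 down.
D2 = 8 − 2 = 6 completes the 8 down.
B1 = 15 − 7 = 8 completes the 15 across.
B2 = 15 − 14 = 1 completes the 15 across.

4 8 1 2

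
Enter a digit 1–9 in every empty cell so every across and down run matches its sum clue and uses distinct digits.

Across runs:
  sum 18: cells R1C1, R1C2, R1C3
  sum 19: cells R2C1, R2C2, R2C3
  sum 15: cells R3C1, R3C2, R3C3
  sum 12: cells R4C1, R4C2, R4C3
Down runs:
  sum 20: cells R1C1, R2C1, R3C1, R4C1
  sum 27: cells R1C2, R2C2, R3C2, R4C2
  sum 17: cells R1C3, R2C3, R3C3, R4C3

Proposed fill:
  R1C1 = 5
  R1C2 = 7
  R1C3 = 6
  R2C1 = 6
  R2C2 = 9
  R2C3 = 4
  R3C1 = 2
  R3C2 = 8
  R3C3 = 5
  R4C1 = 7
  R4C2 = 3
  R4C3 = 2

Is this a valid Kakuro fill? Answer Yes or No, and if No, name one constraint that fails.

Across: 5+7+6=18; 6+9+4=19; 2+8+5=15; 7+3+2=12. Down: 5+6+2+7=20; 7+9+8+3=27; 6+4+5+2=17. No digit repeats within any run.

Yes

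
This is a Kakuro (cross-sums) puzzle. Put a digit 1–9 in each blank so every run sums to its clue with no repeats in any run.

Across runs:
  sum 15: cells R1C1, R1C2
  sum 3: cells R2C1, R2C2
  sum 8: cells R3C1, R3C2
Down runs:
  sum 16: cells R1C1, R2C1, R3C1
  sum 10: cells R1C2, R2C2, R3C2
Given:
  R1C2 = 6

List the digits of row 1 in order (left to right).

3 in 2 cells must be {1,2}.
R1C1 = 15 − 6 = 9 completes the 15 across.
Given what's placed, R2C2 must be 1 to fit the 3 across and 10 down.
R3C2 = 10 − 7 = 3 completes the 10 down.
R2C1 = 3 − 1 = 2 completes the 3 across.
R3C1 = 8 − 3 = 5 completes the 8 across.

9, 6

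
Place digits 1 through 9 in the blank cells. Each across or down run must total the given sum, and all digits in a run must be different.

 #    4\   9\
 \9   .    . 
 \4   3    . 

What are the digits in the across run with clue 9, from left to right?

1 8

4 in 2 cells must be {1,3}.
R1C1 = 4 − 3 = 1 completes the 4 down.
R1C2 = 9 − 1 = 8 completes the 9 across.
R2C2 = 4 − 3 = 1 completes the 4 across.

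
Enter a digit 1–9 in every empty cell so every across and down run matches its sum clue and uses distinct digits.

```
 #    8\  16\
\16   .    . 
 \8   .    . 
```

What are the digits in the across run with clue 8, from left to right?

1 7

16 in 2 cells must be {7,9}.
The 16 across and the 8 down share only 7, so R1C1 = 7.
R1C2 = 16 − 7 = 9 completes the 16 across.
R2C1 = 8 − 7 = 1 completes the 8 down.
R2C2 = 8 − 1 = 7 completes the 8 across.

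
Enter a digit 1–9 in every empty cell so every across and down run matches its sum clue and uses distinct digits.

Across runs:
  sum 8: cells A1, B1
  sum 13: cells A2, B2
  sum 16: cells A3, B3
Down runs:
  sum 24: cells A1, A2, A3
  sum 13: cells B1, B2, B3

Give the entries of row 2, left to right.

8 5

16 in 2 cells must be {7,9}; 24 in 3 cells must be {7,8,9}.
The 8 across and the 24 down share only 7, so A1 = 7.
B1 = 8 − 7 = 1 completes the 8 across.
Given what's placed, A3 must be 9 to fit the 16 across and 24 down.
B3 = 16 − 9 = 7 completes the 16 across.
A2 = 24 − 16 = 8 completes the 24 down.
B2 = 13 − 8 = 5 completes the 13 across.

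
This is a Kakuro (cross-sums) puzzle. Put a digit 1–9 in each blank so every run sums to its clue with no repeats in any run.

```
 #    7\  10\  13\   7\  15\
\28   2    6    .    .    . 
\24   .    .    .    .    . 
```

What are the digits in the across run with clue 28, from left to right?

2, 6, 7, 5, 8

R2C1 = 7 − 2 = 5 completes the 7 down.
R2C2 = 10 − 6 = 4 completes the 10 down.
Nothing is forced directly, so branch on R1C4, whose candidates are 3 or 4 or 5. If R1C4 = 3: then R2C4 would have to be in {1,2,6,7,8} for the 24 across but in {4} for the 7 down — contradiction. If R1C4 = 4: then R2C4 would have to be in {1,2,6,7,8} for the 24 across but in {3} for the 7 down — contradiction. So R1C4 = 5.
R2C4 = 7 − 5 = 2 completes the 7 down.
No cell is forced outright now. R2C3 can only be 6 or 7 (the digits allowed by both its 24 across and its 13 down). If R2C3 = 7: then R1C3 would have to be in {7,8} for the 28 across but in {6} for the 13 down — contradiction. So R2C3 = 6.
R1C3 = 13 − 6 = 7 completes the 13 down.
R1C5 = 28 − 20 = 8 completes the 28 across.
R2C5 = 24 − 17 = 7 completes the 24 across.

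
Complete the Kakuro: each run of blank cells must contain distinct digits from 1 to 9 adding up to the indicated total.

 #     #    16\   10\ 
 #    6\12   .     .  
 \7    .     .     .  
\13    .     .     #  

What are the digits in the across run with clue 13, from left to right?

4 9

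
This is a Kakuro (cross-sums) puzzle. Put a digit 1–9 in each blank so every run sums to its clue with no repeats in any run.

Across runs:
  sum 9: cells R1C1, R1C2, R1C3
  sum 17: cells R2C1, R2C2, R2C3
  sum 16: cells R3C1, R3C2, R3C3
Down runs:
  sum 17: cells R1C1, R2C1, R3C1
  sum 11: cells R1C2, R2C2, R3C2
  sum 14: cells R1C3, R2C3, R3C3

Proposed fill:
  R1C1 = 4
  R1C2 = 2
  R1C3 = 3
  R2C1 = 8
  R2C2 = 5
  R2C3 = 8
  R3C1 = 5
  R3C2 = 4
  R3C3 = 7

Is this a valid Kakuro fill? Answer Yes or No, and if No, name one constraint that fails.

No — the down run R1C3–R3C3 sums to 18, not 14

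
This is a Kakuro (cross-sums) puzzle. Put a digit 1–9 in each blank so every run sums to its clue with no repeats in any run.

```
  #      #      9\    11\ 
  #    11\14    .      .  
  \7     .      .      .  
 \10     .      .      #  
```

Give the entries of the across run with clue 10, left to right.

7 in 3 cells must be {1,2,4}.
Nothing is forced directly, so branch on R2C3, whose candidates are 2 or 4. If R2C3 = 4: then R1C3 would have to be in {5,6,8,9} for the 14 across but in {7} for the 11 down — contradiction. So R2C3 = 2.
R1C3 = 11 − 2 = 9 completes the 11 down.
R2C1 = 4: the only remaining digit allowed by both the 7 across and the 11 down.
R2C2 = 7 − 6 = 1 completes the 7 across.
R3C1 = 11 − 4 = 7 completes the 11 down.
R3C2 = 10 − 7 = 3 completes the 10 across.
R1C2 = 14 − 9 = 5 completes the 14 across.

7 3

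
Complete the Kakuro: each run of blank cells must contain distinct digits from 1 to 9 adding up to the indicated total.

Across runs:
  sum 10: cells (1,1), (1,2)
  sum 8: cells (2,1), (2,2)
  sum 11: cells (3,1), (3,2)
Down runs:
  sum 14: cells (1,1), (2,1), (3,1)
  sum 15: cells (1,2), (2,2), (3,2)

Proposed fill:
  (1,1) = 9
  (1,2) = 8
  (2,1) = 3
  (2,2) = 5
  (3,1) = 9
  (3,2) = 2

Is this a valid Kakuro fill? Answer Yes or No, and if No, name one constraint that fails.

No — the down run (1,1)–(3,1) sums to 21, not 14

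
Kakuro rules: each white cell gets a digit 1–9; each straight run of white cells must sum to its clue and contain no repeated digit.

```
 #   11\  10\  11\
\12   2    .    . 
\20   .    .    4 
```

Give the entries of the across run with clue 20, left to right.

9 7 4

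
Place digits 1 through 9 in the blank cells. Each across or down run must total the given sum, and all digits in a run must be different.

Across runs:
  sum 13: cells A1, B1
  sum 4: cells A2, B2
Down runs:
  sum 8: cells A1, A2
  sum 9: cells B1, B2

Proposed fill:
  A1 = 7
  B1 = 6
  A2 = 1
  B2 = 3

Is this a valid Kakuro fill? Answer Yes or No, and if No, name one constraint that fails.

Across: 7+6=13; 1+3=4. Down: 7+1=8; 6+3=9. No digit repeats within any run.

Yes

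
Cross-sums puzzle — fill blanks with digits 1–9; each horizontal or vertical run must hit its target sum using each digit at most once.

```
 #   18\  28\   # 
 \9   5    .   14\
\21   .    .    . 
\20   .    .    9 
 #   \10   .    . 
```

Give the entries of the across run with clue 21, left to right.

9, 8, 4

R1C2 = 9 − 5 = 4 completes the 9 across.
Given what's placed, R2C3 must be 4 to fit the 21 across and 14 down.
R4C3 = 14 − 13 = 1 completes the 14 down.
R2C1 = 9: the only remaining digit allowed by both the 21 across and the 18 down.
R2C2 = 21 − 13 = 8 completes the 21 across.
R3C1 = 18 − 14 = 4 completes the 18 down.
R3C2 = 20 − 13 = 7 completes the 20 across.
R4C2 = 10 − 1 = 9 completes the 10 across.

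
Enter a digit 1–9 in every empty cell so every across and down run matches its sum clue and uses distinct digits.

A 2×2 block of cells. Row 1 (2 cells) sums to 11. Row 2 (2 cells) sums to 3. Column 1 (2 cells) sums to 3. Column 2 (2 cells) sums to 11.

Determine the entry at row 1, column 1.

3 in 2 cells must be {1,2}.
The 11 across and the 3 down share only 2, so (1,1) = 2.
(1,2) = 11 − 2 = 9 completes the 11 across.
(2,1) = 3 − 2 = 1 completes the 3 down.
(2,2) = 3 − 1 = 2 completes the 3 across.

2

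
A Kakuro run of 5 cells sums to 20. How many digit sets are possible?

5 distinct digits from 1–9 sum between 15 and 35.
Enumerating: {1,2,3,5,9}, {1,2,3,6,8}, {1,2,4,5,8}, {1,2,4,6,7}, {1,3,4,5,7}, {2,3,4,5,6}.

6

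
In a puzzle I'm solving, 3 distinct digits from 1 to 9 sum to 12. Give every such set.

3 distinct digits from 1–9 sum between 6 and 24.

{1,2,9}; {1,3,8}; {1,4,7}; {1,5,6}; {2,3,7}; {2,4,6}; {3,4,5}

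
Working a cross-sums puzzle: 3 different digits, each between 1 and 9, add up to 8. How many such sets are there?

3 distinct digits from 1–9 sum between 6 and 24.
Enumerating: {1,2,5}, {1,3,4}.

2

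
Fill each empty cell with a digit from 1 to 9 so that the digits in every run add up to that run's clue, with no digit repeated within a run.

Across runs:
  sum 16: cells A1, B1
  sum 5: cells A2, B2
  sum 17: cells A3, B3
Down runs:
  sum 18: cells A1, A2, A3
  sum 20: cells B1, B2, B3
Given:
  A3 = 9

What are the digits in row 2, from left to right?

16 in 2 cells must be {7,9}; 17 in 2 cells must be {8,9}.
A1 = 7: the only remaining digit allowed by both the 16 across and the 18 down.
B1 = 16 − 7 = 9 completes the 16 across.
A2 = 18 − 16 = 2 completes the 18 down.
B2 = 5 − 2 = 3 completes the 5 across.
B3 = 17 − 9 = 8 completes the 17 across.

2 3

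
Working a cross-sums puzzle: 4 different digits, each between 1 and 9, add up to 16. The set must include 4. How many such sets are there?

4 distinct digits from 1–9 sum between 10 and 30.
Keeping only sets containing 4.
Enumerating: {1,2,4,9}, {1,3,4,8}, {1,4,5,6}, {2,3,4,7}.

4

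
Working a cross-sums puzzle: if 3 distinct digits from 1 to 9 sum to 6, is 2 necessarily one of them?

The only way to make 6 from 3 distinct digits is {1,2,3}, which contains 2.

Yes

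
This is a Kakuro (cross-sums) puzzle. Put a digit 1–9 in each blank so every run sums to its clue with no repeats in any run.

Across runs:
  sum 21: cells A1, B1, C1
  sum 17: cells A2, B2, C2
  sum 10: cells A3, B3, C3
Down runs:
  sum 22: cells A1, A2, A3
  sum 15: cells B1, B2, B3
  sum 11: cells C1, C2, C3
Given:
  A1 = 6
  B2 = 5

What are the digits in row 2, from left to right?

9 5 3

A2 = 9: the only remaining digit allowed by both the 17 across and the 22 down.
C2 = 17 − 14 = 3 completes the 17 across.
A3 = 22 − 15 = 7 completes the 22 down.
C1 = 7: the only remaining digit allowed by both the 21 across and the 11 down.
C3 = 11 − 10 = 1 completes the 11 down.
B1 = 21 − 13 = 8 completes the 21 across.
B3 = 10 − 8 = 2 completes the 10 across.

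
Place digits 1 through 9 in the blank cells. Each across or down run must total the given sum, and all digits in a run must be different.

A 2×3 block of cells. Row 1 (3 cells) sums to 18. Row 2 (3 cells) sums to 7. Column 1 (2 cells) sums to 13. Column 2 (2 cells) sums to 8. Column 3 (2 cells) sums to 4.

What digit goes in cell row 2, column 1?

4

7 in 3 cells must be {1,2,4}; 4 in 2 cells must be {1,3}.
The 7 across and the 13 down share only 4, so (2,1) = 4.
Given what's placed, (2,3) must be 1 to fit the 7 across and 4 down.
(1,1) = 13 − 4 = 9 completes the 13 down.
(1,3) = 4 − 1 = 3 completes the 4 down.
(2,2) = 7 − 5 = 2 completes the 7 across.
(1,2) = 18 − 12 = 6 completes the 18 across.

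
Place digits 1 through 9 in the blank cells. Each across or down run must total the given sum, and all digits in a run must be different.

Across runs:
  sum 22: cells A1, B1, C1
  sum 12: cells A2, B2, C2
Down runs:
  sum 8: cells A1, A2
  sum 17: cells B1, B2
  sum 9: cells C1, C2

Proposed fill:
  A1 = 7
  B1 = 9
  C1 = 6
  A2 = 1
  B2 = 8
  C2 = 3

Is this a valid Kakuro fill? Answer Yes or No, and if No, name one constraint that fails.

Across: 7+9+6=22; 1+8+3=12. Down: 7+1=8; 9+8=17; 6+3=9. No digit repeats within any run.

Yes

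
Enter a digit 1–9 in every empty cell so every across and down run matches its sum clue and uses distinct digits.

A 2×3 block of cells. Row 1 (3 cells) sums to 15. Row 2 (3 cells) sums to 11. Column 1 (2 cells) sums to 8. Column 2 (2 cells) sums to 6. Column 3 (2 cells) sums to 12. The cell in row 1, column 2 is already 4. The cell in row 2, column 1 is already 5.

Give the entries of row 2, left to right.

5 2 4

(1,1) = 8 − 5 = 3 completes the 8 down.
(1,3) = 15 − 7 = 8 completes the 15 across.
(2,2) = 6 − 4 = 2 completes the 6 down.
(2,3) = 11 − 7 = 4 completes the 11 across.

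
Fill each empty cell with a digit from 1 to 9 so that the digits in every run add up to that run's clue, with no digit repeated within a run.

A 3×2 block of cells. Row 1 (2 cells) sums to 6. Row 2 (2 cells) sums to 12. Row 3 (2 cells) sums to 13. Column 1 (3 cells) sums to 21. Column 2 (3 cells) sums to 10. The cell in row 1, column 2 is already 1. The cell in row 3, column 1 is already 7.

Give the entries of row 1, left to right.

(1,1) = 6 − 1 = 5 completes the 6 across.
(2,1) = 21 − 12 = 9 completes the 21 down.
(2,2) = 12 − 9 = 3 completes the 12 across.
(3,2) = 13 − 7 = 6 completes the 13 across.

5 1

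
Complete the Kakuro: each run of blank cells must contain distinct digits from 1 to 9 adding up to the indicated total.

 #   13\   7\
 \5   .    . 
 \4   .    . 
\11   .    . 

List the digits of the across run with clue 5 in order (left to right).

4 in 2 cells must be {1,3}; 7 in 3 cells must be {1,2,4}.
The 4 across and the 7 down share only 1, so R2C2 = 1.
R2C1 = 4 − 1 = 3 completes the 4 across.
Nothing is forced directly, so branch on R1C2, whose candidates are 2 or 4. If R1C2 = 2: then R1C1 would have to be in {3} for the 5 across but in {1,2,4,6,8,9} for the 13 down — contradiction. So R1C2 = 4.
R1C1 = 5 − 4 = 1 completes the 5 across.
R3C1 = 13 − 4 = 9 completes the 13 down.
R3C2 = 11 − 9 = 2 completes the 11 across.

1 4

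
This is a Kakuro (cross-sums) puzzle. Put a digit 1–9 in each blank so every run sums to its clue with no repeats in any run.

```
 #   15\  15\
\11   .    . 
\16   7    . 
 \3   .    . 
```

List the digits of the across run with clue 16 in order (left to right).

16 in 2 cells must be {7,9}; 3 in 2 cells must be {1,2}.
R2C2 = 16 − 7 = 9 completes the 16 across.
Given what's placed, R3C1 must be 2 to fit the 3 across and 15 down.
R3C2 = 3 − 2 = 1 completes the 3 across.
R1C1 = 15 − 9 = 6 completes the 15 down.
R1C2 = 11 − 6 = 5 completes the 11 across.

7, 9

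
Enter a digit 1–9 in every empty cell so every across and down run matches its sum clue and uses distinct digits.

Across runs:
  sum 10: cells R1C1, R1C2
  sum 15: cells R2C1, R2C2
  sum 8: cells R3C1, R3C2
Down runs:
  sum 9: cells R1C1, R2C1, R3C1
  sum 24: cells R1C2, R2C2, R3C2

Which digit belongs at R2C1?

6

24 in 3 cells must be {7,8,9}.
The 15 across and the 9 down share only 6, so R2C1 = 6.
R2C2 = 15 − 6 = 9 completes the 15 across.
Given what's placed, R3C2 must be 7 to fit the 8 across and 24 down.
R1C2 = 24 − 16 = 8 completes the 24 down.
R3C1 = 8 − 7 = 1 completes the 8 across.
R1C1 = 10 − 8 = 2 completes the 10 across.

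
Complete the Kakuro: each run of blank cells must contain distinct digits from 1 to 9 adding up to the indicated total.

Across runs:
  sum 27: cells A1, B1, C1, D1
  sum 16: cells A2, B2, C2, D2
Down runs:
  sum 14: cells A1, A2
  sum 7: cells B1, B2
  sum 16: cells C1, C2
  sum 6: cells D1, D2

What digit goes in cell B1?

16 in 2 cells must be {7,9}.
Nothing is forced directly, so branch on D1, whose candidates are 4 or 5. If D1 = 5: that forces B1 = 6, B2 = 1, after which D2 would have to be in {2,3,4,5,6,7,8,9} for the 16 across but in {1} for the 6 down — contradiction. So D1 = 4.
Given what's placed, B1 must be 6 to fit the 27 across and 7 down.

6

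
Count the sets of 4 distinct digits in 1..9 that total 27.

4 distinct digits from 1–9 sum between 10 and 30.
Enumerating: {3,7,8,9}, {4,6,8,9}, {5,6,7,9}.

3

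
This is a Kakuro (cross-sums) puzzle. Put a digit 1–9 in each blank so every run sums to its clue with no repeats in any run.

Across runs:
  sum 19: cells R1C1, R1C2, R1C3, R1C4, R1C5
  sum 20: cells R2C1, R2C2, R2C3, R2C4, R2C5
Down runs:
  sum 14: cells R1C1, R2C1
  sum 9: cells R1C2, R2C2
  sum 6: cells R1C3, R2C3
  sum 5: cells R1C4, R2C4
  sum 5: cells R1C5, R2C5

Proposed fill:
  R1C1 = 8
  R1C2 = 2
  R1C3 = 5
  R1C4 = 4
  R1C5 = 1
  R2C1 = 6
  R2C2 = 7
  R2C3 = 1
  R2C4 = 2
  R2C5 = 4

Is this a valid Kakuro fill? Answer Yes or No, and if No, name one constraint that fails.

No — the down run R1C4–R2C4 sums to 6, not 5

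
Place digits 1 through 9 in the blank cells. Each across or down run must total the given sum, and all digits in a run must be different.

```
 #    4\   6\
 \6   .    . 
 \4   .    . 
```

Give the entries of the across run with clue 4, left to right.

4 in 2 cells must be {1,3}.
The 6 across and the 4 down share only 1, so R1C1 = 1.
R1C2 = 6 − 1 = 5 completes the 6 across.
R2C1 = 4 − 1 = 3 completes the 4 down.
R2C2 = 4 − 3 = 1 completes the 4 across.

3, 1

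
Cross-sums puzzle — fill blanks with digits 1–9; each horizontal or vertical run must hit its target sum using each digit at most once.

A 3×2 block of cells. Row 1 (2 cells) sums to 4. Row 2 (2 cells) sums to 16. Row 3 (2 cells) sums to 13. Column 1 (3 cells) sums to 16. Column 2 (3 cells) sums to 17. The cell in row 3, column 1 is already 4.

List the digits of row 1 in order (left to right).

4 in 2 cells must be {1,3}; 16 in 2 cells must be {7,9}.
(1,1) = 3: the only remaining digit allowed by both the 4 across and the 16 down.
(1,2) = 4 − 3 = 1 completes the 4 across.
(2,1) = 16 − 7 = 9 completes the 16 down.
(2,2) = 16 − 9 = 7 completes the 16 across.
(3,2) = 13 − 4 = 9 completes the 13 across.

3 1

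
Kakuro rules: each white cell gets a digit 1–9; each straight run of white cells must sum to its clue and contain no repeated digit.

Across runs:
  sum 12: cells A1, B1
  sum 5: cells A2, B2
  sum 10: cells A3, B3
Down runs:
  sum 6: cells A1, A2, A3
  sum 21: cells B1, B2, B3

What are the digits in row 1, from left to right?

3, 9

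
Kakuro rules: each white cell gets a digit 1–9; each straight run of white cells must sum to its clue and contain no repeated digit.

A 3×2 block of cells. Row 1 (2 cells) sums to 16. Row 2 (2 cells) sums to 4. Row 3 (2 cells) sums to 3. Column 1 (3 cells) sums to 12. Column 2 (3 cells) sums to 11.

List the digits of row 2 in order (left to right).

1 3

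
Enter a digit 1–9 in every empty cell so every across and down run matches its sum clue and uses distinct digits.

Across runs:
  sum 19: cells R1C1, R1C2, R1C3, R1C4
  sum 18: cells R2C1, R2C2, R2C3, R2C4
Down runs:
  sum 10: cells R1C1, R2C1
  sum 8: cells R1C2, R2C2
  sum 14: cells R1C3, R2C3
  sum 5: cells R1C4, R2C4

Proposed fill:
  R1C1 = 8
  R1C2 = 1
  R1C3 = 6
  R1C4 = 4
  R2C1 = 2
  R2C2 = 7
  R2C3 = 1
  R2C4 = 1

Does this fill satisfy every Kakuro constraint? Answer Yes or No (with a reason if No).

No — the across run R2C1–R2C4 sums to 11, not 18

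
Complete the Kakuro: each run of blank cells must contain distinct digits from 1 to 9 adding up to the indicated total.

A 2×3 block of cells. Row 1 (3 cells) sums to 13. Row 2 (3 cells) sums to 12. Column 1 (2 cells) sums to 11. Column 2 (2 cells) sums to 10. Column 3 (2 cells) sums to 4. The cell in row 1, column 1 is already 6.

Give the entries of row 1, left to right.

4 in 2 cells must be {1,3}.
(1,3) = 3: the only remaining digit allowed by both the 13 across and the 4 down.
(2,1) = 11 − 6 = 5 completes the 11 down.
(2,3) = 4 − 3 = 1 completes the 4 down.
(1,2) = 13 − 9 = 4 completes the 13 across.
(2,2) = 12 − 6 = 6 completes the 12 across.

6 4 3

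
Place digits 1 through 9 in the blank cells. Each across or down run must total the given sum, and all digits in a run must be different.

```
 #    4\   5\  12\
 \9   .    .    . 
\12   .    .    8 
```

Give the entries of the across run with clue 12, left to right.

4 in 2 cells must be {1,3}.
R1C3 = 12 − 8 = 4 completes the 12 down.
R1C1 = 3: the only remaining digit allowed by both the 9 across and the 4 down.
R1C2 = 9 − 7 = 2 completes the 9 across.
R2C1 = 4 − 3 = 1 completes the 4 down.
R2C2 = 12 − 9 = 3 completes the 12 across.

1 3 8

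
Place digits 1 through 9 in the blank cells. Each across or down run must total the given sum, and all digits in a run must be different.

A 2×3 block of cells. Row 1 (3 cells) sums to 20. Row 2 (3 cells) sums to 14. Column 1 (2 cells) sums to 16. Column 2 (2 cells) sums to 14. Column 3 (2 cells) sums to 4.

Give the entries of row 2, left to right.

16 in 2 cells must be {7,9}; 4 in 2 cells must be {1,3}.
The 20 across and the 4 down share only 3, so (1,3) = 3.
(2,3) = 4 − 3 = 1 completes the 4 down.
Given what's placed, (1,1) must be 9 to fit the 20 across and 16 down.
(1,2) = 20 − 12 = 8 completes the 20 across.
(2,1) = 16 − 9 = 7 completes the 16 down.
(2,2) = 14 − 8 = 6 completes the 14 across.

7, 6, 1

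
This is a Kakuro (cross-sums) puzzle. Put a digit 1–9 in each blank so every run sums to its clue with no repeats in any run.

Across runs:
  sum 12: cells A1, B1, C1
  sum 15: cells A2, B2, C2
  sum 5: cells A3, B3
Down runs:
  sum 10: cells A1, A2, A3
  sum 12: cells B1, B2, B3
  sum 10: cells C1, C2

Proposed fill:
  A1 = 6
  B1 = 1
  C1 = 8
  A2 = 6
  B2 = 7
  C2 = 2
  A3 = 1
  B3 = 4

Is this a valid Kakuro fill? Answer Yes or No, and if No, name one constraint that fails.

No — the across run A1–C1 sums to 15, not 12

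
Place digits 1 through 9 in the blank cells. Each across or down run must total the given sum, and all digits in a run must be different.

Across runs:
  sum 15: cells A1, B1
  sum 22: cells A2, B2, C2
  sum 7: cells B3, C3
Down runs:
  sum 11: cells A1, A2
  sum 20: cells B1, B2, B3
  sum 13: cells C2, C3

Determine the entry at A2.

Nothing is forced directly, so branch on C3, whose candidates are 4 or 5 or 6. If C3 = 5: that forces C2 = 8, after which B3 would have to be in {2} for the 7 across but in {3,4,5,6,7,8,9} for the 20 down — contradiction. If C3 = 6: that forces C2 = 7, after which B3 would have to be in {1} for the 7 across but in {3,4,5,6,7,8,9} for the 20 down — contradiction. So C3 = 4.
C2 = 13 − 4 = 9 completes the 13 down.
B3 = 7 − 4 = 3 completes the 7 across.
B2 = 8: the only remaining digit allowed by both the 22 across and the 20 down.
B1 = 20 − 11 = 9 completes the 20 down.
A2 = 22 − 17 = 5 completes the 22 across.
A1 = 15 − 9 = 6 completes the 15 across.

5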